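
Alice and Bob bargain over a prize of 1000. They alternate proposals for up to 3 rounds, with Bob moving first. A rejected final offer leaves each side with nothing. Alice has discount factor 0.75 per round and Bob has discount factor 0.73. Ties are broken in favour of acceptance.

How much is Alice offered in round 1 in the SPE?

202.5

Round 3 (Bob proposes): Alice will accept anything ≥ 0, so Bob offers 0 and keeps 1000.
Round 2 (Alice proposes): Bob can get 1000 next round, worth 0.73 × 1000 = 730 now, so Alice offers 730, keeping 270.
Round 1 (Bob proposes): Alice can get 270 next round, worth 0.75 × 270 = 202.5 now, so Bob offers 202.5, keeping 797.5.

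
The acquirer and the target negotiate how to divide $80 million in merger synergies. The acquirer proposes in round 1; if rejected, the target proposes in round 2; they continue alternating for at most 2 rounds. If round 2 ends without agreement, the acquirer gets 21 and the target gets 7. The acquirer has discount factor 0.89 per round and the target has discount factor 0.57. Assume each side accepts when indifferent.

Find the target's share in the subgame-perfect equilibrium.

By backward induction:
Round 2 (the target proposes): the acquirer gets 21 if talks fail, so the target offers 21 and keeps 59.
Round 1 (the acquirer proposes): the target can get 59 next round, worth 0.57 × 59 = 33.63 now. The acquirer offers 33.63 and keeps 80 − 33.63 = 46.37.

33.63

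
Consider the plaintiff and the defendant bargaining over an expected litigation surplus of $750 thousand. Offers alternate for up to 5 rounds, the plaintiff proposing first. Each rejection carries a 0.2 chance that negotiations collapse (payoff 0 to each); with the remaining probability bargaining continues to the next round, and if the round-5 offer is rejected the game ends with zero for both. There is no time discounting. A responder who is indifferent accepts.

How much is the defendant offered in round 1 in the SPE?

196.8

Round 5 (the plaintiff proposes): rejection yields 0 for the defendant; the plaintiff offers 0 and keeps 750.
Round 4 (the defendant proposes): rejecting gives the plaintiff an expected 0.8 × 750 = 600; the defendant offers that and keeps 150.
Round 3 (the plaintiff proposes): rejecting gives the defendant an expected 0.8 × 150 = 120, so the plaintiff offers 120, keeping 630.
Round 2 (the defendant proposes): rejecting gives the plaintiff an expected 0.8 × 630 = 504. The defendant offers 504 and keeps 750 − 504 = 246.
Round 1 (the plaintiff proposes): rejecting gives the defendant an expected 0.8 × 246 = 196.8. The plaintiff offers 196.8 and keeps 750 − 196.8 = 553.2.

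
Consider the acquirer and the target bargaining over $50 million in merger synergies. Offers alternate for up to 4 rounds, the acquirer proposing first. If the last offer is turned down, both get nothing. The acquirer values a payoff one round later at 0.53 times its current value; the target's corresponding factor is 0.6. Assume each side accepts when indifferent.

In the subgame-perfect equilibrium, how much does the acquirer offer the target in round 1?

23.64

Solve by backward induction from round 4.
Round 4 (the target proposes): rejection yields 0 for the acquirer; the target offers 0 and keeps 50.
Round 3 (the acquirer proposes): the target can get 50 next round, worth 0.6 × 50 = 30 now; the acquirer offers that and keeps 20.
Round 2 (the target proposes): the acquirer can get 20 next round, worth 0.53 × 20 = 10.6 now. The target offers 10.6 and keeps 50 − 10.6 = 39.4.
Round 1 (the acquirer proposes): the target can get 39.4 next round, worth 0.6 × 39.4 = 23.64 now. The acquirer offers 23.64 and keeps 50 − 23.64 = 26.36.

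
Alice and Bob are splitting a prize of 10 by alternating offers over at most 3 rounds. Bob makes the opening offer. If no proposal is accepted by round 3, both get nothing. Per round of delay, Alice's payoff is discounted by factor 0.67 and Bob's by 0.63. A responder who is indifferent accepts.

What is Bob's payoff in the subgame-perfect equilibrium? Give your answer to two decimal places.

7.52

Round 3 (Bob proposes): Alice will accept anything ≥ 0, so Bob offers 0 and keeps 10.
Round 2 (Alice proposes): Bob can get 10 next round, worth 0.63 × 10 = 6.3 now. Alice offers 6.3 and keeps 10 − 6.3 = 3.7.
Round 1 (Bob proposes): Alice can get 3.7 next round, worth 0.67 × 3.7 = 2.479 now. Bob offers 2.479 and keeps 10 − 2.479 = 7.521.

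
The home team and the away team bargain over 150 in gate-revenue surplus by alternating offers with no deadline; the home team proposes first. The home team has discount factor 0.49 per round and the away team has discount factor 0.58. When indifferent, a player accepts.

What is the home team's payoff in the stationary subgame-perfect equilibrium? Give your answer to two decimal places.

88.01

When the home team proposes, the away team accepts any offer worth at least 0.58 times what the away team would get by proposing next round; and vice versa.
This gives x = 150 − 0.58y and y = 150 − 0.49x, where x and y are each side's share when it proposes.
Hence (1 − 0.58·0.49)x = 150(1 − 0.58), i.e. 0.7158·x = 63.
x ≈ 88.0134; the away team's share is 150 − x ≈ 61.9866.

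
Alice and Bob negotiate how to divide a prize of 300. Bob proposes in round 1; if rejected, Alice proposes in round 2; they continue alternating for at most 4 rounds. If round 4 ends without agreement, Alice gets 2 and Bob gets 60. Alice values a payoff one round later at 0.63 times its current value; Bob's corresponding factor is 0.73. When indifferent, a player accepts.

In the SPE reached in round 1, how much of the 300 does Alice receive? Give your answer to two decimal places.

120.57

Round 4 (Alice proposes): Bob gets 60 if talks fail, so Alice offers 60 and keeps 240.
Round 3 (Bob proposes): Alice can get 240 next round, worth 0.63 × 240 = 151.2 now. Bob offers 151.2 and keeps 300 − 151.2 = 148.8.
Round 2 (Alice proposes): Bob can get 148.8 next round, worth 0.73 × 148.8 = 108.624 now, so Alice offers 108.624, keeping 191.376.
Round 1 (Bob proposes): Alice can get 191.376 next round, worth 0.63 × 191.376 = 120.56688 now; Bob offers that and keeps 179.43312.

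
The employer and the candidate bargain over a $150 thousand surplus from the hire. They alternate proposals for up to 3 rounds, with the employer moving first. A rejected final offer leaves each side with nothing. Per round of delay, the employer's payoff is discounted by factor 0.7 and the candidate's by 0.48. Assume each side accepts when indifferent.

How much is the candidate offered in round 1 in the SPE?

21.6

Round 3 (the employer proposes): the candidate will accept anything ≥ 0, so the employer offers 0 and keeps 150.
Round 2 (the candidate proposes): the employer can get 150 next round, worth 0.7 × 150 = 105 now; the candidate offers that and keeps 45.
Round 1 (the employer proposes): the candidate can get 45 next round, worth 0.48 × 45 = 21.6 now. The employer offers 21.6 and keeps 150 − 21.6 = 128.4.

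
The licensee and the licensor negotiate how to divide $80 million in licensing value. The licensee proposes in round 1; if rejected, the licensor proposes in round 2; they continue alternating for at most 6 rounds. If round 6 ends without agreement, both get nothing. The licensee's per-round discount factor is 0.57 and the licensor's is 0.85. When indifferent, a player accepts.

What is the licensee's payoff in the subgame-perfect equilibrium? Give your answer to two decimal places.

Round 6 (the licensor proposes): the licensee will accept anything ≥ 0, so the licensor offers 0 and keeps 80.
Round 5 (the licensee proposes): the licensor can get 80 next round, worth 0.85 × 80 = 68 now, so the licensee offers 68, keeping 12.
Round 4 (the licensor proposes): the licensee can get 12 next round, worth 0.57 × 12 = 6.84 now. The licensor offers 6.84 and keeps 80 − 6.84 = 73.16.
Round 3 (the licensee proposes): the licensor can get 73.16 next round, worth 0.85 × 73.16 = 62.186 now, so the licensee offers 62.186, keeping 17.814.
Round 2 (the licensor proposes): the licensee can get 17.814 next round, worth 0.57 × 17.814 = 10.15398 now, so the licensor offers 10.15398, keeping 69.84602.
Round 1 (the licensee proposes): the licensor can get 69.84602 next round, worth 0.85 × 69.84602 = 59.369117 now, so the licensee offers 59.369117, keeping 20.630883.

20.63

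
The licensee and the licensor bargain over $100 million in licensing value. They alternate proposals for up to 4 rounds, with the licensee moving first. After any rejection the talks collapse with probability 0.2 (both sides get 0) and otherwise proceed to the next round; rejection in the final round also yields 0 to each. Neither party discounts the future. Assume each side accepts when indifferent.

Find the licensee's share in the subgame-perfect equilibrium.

32.8

By backward induction:
Round 4 (the licensor proposes): rejection yields 0 for the licensee; the licensor offers 0 and keeps 100.
Round 3 (the licensee proposes): rejecting gives the licensor an expected 0.8 × 100 = 80, so the licensee offers 80, keeping 20.
Round 2 (the licensor proposes): rejecting gives the licensee an expected 0.8 × 20 = 16, so the licensor offers 16, keeping 84.
Round 1 (the licensee proposes): rejecting gives the licensor an expected 0.8 × 84 = 67.2. The licensee offers 67.2 and keeps 100 − 67.2 = 32.8.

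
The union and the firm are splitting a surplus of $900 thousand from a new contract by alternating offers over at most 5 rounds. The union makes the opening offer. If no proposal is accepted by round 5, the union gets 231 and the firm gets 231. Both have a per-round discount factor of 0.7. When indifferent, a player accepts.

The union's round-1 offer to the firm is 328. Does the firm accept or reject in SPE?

Reject

Work out the firm's continuation value if the offer is rejected.
Round 5 (the union proposes): the firm gets 231 if talks fail, so the union offers 231 and keeps 669.
Round 4 (the firm proposes): the union can get 669 next round, worth 0.7 × 669 = 468.3 now, so the firm offers 468.3, keeping 431.7.
Round 3 (the union proposes): the firm can get 431.7 next round, worth 0.7 × 431.7 = 302.19 now. The union offers 302.19 and keeps 900 − 302.19 = 597.81.
Round 2 (the firm proposes): the union can get 597.81 next round, worth 0.7 × 597.81 = 418.467 now, so the firm offers 418.467, keeping 481.533.
So by rejecting in round 1, the firm gets 481.533 next round, worth 0.7 × 481.533 = 337.0731 now.
Offer 328 < 337.0731, so the firm rejects.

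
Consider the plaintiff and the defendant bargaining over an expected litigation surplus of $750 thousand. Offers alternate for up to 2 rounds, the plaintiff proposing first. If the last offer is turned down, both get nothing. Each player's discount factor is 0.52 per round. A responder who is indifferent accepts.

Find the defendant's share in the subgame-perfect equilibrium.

Work backward from the last round.
Round 2 (the defendant proposes): rejection yields 0 for the plaintiff; the defendant offers 0 and keeps 750.
Round 1 (the plaintiff proposes): the defendant can get 750 next round, worth 0.52 × 750 = 390 now; the plaintiff offers that and keeps 360.

390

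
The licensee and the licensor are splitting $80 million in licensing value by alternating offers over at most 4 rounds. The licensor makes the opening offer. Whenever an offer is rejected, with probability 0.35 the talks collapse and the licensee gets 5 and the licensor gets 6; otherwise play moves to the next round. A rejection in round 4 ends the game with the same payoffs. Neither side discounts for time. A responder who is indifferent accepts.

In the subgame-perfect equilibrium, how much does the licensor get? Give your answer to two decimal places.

40.35

By backward induction:
Round 4 (the licensee proposes): the licensor gets 6 if talks fail, so the licensee offers 6 and keeps 74.
Round 3 (the licensor proposes): rejecting gives the licensee an expected 0.65 × 74 + 0.35 × 5 = 49.85; the licensor offers that and keeps 30.15.
Round 2 (the licensee proposes): rejecting gives the licensor an expected 0.65 × 30.15 + 0.35 × 6 = 21.6975, so the licensee offers 21.6975, keeping 58.3025.
Round 1 (the licensor proposes): rejecting gives the licensee an expected 0.65 × 58.3025 + 0.35 × 5 = 39.646625, so the licensor offers 39.646625, keeping 40.353375.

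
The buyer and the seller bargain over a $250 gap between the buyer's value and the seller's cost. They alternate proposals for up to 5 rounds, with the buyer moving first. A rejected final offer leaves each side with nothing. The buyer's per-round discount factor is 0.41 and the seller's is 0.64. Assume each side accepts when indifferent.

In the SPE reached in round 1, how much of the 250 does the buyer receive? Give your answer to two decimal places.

Round 5 (the buyer proposes): the seller will accept anything ≥ 0, so the buyer offers 0 and keeps 250.
Round 4 (the seller proposes): the buyer can get 250 next round, worth 0.41 × 250 = 102.5 now. The seller offers 102.5 and keeps 250 − 102.5 = 147.5.
Round 3 (the buyer proposes): the seller can get 147.5 next round, worth 0.64 × 147.5 = 94.4 now. The buyer offers 94.4 and keeps 250 − 94.4 = 155.6.
Round 2 (the seller proposes): the buyer can get 155.6 next round, worth 0.41 × 155.6 = 63.796 now, so the seller offers 63.796, keeping 186.204.
Round 1 (the buyer proposes): the seller can get 186.204 next round, worth 0.64 × 186.204 = 119.17056 now, so the buyer offers 119.17056, keeping 130.82944.

130.83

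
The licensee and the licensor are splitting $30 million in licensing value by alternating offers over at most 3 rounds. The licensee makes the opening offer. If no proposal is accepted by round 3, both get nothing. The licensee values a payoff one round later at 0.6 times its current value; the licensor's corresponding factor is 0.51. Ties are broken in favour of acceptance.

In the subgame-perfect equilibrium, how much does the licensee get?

23.88

Round 3 (the licensee proposes): rejection yields 0 for the licensor; the licensee offers 0 and keeps 30.
Round 2 (the licensor proposes): the licensee can get 30 next round, worth 0.6 × 30 = 18 now; the licensor offers that and keeps 12.
Round 1 (the licensee proposes): the licensor can get 12 next round, worth 0.51 × 12 = 6.12 now. The licensee offers 6.12 and keeps 30 − 6.12 = 23.88.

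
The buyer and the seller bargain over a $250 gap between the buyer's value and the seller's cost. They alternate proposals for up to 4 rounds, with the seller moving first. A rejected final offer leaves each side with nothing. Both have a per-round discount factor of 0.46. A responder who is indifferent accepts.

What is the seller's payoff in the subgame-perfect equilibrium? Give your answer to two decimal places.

163.57

Round 4 (the buyer proposes): rejection yields 0 for the seller; the buyer offers 0 and keeps 250.
Round 3 (the seller proposes): the buyer can get 250 next round, worth 0.46 × 250 = 115 now, so the seller offers 115, keeping 135.
Round 2 (the buyer proposes): the seller can get 135 next round, worth 0.46 × 135 = 62.1 now; the buyer offers that and keeps 187.9.
Round 1 (the seller proposes): the buyer can get 187.9 next round, worth 0.46 × 187.9 = 86.434 now; the seller offers that and keeps 163.566.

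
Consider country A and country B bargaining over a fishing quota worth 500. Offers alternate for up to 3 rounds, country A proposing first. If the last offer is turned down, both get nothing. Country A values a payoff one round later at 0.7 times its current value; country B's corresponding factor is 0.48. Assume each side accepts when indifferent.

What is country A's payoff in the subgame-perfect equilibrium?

428

Round 3 (country A proposes): rejection yields 0 for country B; country A offers 0 and keeps 500.
Round 2 (country B proposes): country A can get 500 next round, worth 0.7 × 500 = 350 now; country B offers that and keeps 150.
Round 1 (country A proposes): country B can get 150 next round, worth 0.48 × 150 = 72 now. Country A offers 72 and keeps 500 − 72 = 428.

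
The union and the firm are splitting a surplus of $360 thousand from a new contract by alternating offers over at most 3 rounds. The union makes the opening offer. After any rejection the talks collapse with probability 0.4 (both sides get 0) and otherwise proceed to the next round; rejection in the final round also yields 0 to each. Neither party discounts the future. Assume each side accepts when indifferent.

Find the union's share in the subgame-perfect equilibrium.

273.6

Round 3 (the union proposes): rejection yields 0 for the firm; the union offers 0 and keeps 360.
Round 2 (the firm proposes): rejecting gives the union an expected 0.6 × 360 = 216. The firm offers 216 and keeps 360 − 216 = 144.
Round 1 (the union proposes): rejecting gives the firm an expected 0.6 × 144 = 86.4, so the union offers 86.4, keeping 273.6.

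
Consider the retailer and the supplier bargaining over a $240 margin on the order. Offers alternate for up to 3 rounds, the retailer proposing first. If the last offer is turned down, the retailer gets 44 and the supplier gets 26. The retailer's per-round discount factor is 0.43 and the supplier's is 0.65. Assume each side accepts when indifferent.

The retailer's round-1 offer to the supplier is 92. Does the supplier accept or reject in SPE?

Round 3 (the retailer proposes): the supplier gets 26 if talks fail, so the retailer offers 26 and keeps 214.
Round 2 (the supplier proposes): the retailer can get 214 next round, worth 0.43 × 214 = 92.02 now; the supplier offers that and keeps 147.98.
So by rejecting in round 1, the supplier gets 147.98 next round, worth 0.65 × 147.98 = 96.187 now.
Offer 92 < 96.187, so the supplier rejects.

Reject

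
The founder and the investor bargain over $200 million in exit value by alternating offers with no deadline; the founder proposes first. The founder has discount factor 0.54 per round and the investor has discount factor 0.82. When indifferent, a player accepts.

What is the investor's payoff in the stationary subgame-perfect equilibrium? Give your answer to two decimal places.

135.39

Let x be the founder's share when the founder proposes and y be the investor's share when the investor proposes.
The investor accepts iff offered ≥ 0.82·y, so x = 200 − 0.82y. Symmetrically y = 200 − 0.54x.
Substituting: x = 200 − 0.82(200 − 0.54x), giving x(1 − 0.54·0.82) = 200(1 − 0.82).
So x = 200 × 0.18 / 0.5572 ≈ 64.6088, and the investor receives 200 − x ≈ 135.3912.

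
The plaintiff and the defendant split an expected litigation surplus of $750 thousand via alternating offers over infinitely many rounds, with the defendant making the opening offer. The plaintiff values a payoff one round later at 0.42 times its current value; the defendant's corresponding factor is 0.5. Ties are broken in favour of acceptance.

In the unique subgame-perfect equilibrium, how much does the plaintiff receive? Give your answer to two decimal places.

199.37

Let x be the defendant's share when the defendant proposes and y be the plaintiff's share when the plaintiff proposes.
The plaintiff accepts iff offered ≥ 0.42·y, so x = 750 − 0.42y. Symmetrically y = 750 − 0.5x.
Substituting: x = 750 − 0.42(750 − 0.5x), giving x(1 − 0.5·0.42) = 750(1 − 0.42).
So x = 750 × 0.58 / 0.79 ≈ 550.6329, and the plaintiff receives 750 − x ≈ 199.3671.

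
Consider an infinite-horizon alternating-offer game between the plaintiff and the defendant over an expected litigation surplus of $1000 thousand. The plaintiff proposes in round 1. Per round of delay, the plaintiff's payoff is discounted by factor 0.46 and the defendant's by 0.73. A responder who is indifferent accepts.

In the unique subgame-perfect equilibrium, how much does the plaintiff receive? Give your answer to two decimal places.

In a stationary SPE each proposer offers the other exactly their discounted continuation value.
If the plaintiff keeps x when proposing and the defendant keeps y when proposing, then x = 1000 − 0.73y and y = 1000 − 0.46x.
Solving: x = 1000(1 − 0.73) / (1 − 0.46·0.73) = 270 / 0.6642 ≈ 406.5041.
The defendant gets 1000 − 406.5041 ≈ 593.4959.

406.50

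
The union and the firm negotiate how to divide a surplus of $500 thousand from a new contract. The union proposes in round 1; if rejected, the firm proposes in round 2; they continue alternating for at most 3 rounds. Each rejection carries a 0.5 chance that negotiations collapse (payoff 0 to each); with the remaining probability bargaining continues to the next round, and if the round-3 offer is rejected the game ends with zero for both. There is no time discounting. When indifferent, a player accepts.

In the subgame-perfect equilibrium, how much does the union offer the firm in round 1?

125

Round 3 (the union proposes): the firm will accept anything ≥ 0, so the union offers 0 and keeps 500.
Round 2 (the firm proposes): rejecting gives the union an expected 0.5 × 500 = 250, so the firm offers 250, keeping 250.
Round 1 (the union proposes): rejecting gives the firm an expected 0.5 × 250 = 125; the union offers that and keeps 375.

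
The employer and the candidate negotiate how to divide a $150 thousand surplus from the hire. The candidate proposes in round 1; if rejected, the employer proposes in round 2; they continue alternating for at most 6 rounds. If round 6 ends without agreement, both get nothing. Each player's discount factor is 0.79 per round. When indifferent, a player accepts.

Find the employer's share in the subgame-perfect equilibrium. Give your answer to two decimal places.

Round 6 (the employer proposes): the candidate will accept anything ≥ 0, so the employer offers 0 and keeps 150.
Round 5 (the candidate proposes): the employer can get 150 next round, worth 0.79 × 150 = 118.5 now; the candidate offers that and keeps 31.5.
Round 4 (the employer proposes): the candidate can get 31.5 next round, worth 0.79 × 31.5 = 24.885 now; the employer offers that and keeps 125.115.
Round 3 (the candidate proposes): the employer can get 125.115 next round, worth 0.79 × 125.115 = 98.84085 now, so the candidate offers 98.84085, keeping 51.15915.
Round 2 (the employer proposes): the candidate can get 51.15915 next round, worth 0.79 × 51.15915 = 40.4157285 now. The employer offers 40.4157285 and keeps 150 − 40.4157285 = 109.5842715.
Round 1 (the candidate proposes): the employer can get 109.5842715 next round, worth 0.79 × 109.5842715 = 86.571574485 now, so the candidate offers 86.571574485, keeping 63.428425515.

86.57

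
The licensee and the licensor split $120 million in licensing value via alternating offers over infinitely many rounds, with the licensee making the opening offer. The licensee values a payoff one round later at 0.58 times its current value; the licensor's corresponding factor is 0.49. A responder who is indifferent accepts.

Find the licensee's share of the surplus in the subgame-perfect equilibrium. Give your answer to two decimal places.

In a stationary SPE each proposer offers the other exactly their discounted continuation value.
If the licensee keeps x when proposing and the licensor keeps y when proposing, then x = 120 − 0.49y and y = 120 − 0.58x.
Solving: x = 120(1 − 0.49) / (1 − 0.58·0.49) = 61.2 / 0.7158 ≈ 85.4987.
The licensor gets 120 − 85.4987 ≈ 34.5013.

85.50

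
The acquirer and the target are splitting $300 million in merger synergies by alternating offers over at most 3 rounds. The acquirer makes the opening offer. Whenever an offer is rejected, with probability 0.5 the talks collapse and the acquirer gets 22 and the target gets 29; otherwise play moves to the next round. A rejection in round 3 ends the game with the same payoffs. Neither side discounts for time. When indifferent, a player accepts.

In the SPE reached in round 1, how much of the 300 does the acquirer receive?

Round 3 (the acquirer proposes): the target gets 29 if talks fail, so the acquirer offers 29 and keeps 271.
Round 2 (the target proposes): rejecting gives the acquirer an expected 0.5 × 271 + 0.5 × 22 = 146.5, so the target offers 146.5, keeping 153.5.
Round 1 (the acquirer proposes): rejecting gives the target an expected 0.5 × 153.5 + 0.5 × 29 = 91.25, so the acquirer offers 91.25, keeping 208.75.

208.75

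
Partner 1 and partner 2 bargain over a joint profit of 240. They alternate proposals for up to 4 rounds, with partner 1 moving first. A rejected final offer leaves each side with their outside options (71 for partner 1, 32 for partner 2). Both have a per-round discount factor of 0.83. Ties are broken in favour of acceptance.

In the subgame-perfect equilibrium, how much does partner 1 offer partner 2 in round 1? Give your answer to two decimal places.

130.50

Round 4 (partner 2 proposes): partner 1 gets 71 if talks fail, so partner 2 offers 71 and keeps 169.
Round 3 (partner 1 proposes): partner 2 can get 169 next round, worth 0.83 × 169 = 140.27 now. Partner 1 offers 140.27 and keeps 240 − 140.27 = 99.73.
Round 2 (partner 2 proposes): partner 1 can get 99.73 next round, worth 0.83 × 99.73 = 82.7759 now. Partner 2 offers 82.7759 and keeps 240 − 82.7759 = 157.2241.
Round 1 (partner 1 proposes): partner 2 can get 157.2241 next round, worth 0.83 × 157.2241 = 130.496003 now. Partner 1 offers 130.496003 and keeps 240 − 130.496003 = 109.503997.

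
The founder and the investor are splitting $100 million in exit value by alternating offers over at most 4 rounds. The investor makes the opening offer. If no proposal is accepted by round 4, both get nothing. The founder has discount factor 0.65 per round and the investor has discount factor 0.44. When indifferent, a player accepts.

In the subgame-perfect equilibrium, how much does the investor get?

By backward induction:
Round 4 (the founder proposes): rejection yields 0 for the investor; the founder offers 0 and keeps 100.
Round 3 (the investor proposes): the founder can get 100 next round, worth 0.65 × 100 = 65 now; the investor offers that and keeps 35.
Round 2 (the founder proposes): the investor can get 35 next round, worth 0.44 × 35 = 15.4 now, so the founder offers 15.4, keeping 84.6.
Round 1 (the investor proposes): the founder can get 84.6 next round, worth 0.65 × 84.6 = 54.99 now, so the investor offers 54.99, keeping 45.01.

45.01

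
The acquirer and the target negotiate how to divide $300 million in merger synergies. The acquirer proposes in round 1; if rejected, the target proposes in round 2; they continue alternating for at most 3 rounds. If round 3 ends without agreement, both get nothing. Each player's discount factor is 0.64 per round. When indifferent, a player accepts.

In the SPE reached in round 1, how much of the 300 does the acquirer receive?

230.88

Round 3 (the acquirer proposes): rejection yields 0 for the target; the acquirer offers 0 and keeps 300.
Round 2 (the target proposes): the acquirer can get 300 next round, worth 0.64 × 300 = 192 now. The target offers 192 and keeps 300 − 192 = 108.
Round 1 (the acquirer proposes): the target can get 108 next round, worth 0.64 × 108 = 69.12 now; the acquirer offers that and keeps 230.88.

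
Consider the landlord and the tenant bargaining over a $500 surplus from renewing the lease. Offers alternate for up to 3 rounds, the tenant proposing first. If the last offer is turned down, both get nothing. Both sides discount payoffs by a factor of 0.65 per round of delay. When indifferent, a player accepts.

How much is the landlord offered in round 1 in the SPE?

Work backward from the last round.
Round 3 (the tenant proposes): the landlord will accept anything ≥ 0, so the tenant offers 0 and keeps 500.
Round 2 (the landlord proposes): the tenant can get 500 next round, worth 0.65 × 500 = 325 now. The landlord offers 325 and keeps 500 − 325 = 175.
Round 1 (the tenant proposes): the landlord can get 175 next round, worth 0.65 × 175 = 113.75 now. The tenant offers 113.75 and keeps 500 − 113.75 = 386.25.

113.75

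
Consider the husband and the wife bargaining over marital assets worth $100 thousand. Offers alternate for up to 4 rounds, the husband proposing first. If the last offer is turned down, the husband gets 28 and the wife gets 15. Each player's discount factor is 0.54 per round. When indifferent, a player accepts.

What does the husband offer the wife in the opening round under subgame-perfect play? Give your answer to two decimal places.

Work backward from the last round.
Round 4 (the wife proposes): the husband gets 28 if talks fail, so the wife offers 28 and keeps 72.
Round 3 (the husband proposes): the wife can get 72 next round, worth 0.54 × 72 = 38.88 now. The husband offers 38.88 and keeps 100 − 38.88 = 61.12.
Round 2 (the wife proposes): the husband can get 61.12 next round, worth 0.54 × 61.12 = 33.0048 now. The wife offers 33.0048 and keeps 100 − 33.0048 = 66.9952.
Round 1 (the husband proposes): the wife can get 66.9952 next round, worth 0.54 × 66.9952 = 36.177408 now, so the husband offers 36.177408, keeping 63.822592.

36.18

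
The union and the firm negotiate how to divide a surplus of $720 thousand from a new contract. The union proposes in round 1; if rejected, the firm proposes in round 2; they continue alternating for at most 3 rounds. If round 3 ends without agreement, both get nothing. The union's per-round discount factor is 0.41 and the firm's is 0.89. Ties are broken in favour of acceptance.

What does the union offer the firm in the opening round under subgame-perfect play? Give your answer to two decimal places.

378.07

Round 3 (the union proposes): the firm will accept anything ≥ 0, so the union offers 0 and keeps 720.
Round 2 (the firm proposes): the union can get 720 next round, worth 0.41 × 720 = 295.2 now. The firm offers 295.2 and keeps 720 − 295.2 = 424.8.
Round 1 (the union proposes): the firm can get 424.8 next round, worth 0.89 × 424.8 = 378.072 now; the union offers that and keeps 341.928.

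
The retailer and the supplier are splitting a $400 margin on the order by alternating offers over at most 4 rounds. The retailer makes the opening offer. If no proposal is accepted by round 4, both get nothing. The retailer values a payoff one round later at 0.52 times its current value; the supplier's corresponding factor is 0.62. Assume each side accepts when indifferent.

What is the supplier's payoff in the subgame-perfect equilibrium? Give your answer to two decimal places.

199.00

Round 4 (the supplier proposes): the retailer will accept anything ≥ 0, so the supplier offers 0 and keeps 400.
Round 3 (the retailer proposes): the supplier can get 400 next round, worth 0.62 × 400 = 248 now, so the retailer offers 248, keeping 152.
Round 2 (the supplier proposes): the retailer can get 152 next round, worth 0.52 × 152 = 79.04 now. The supplier offers 79.04 and keeps 400 − 79.04 = 320.96.
Round 1 (the retailer proposes): the supplier can get 320.96 next round, worth 0.62 × 320.96 = 198.9952 now, so the retailer offers 198.9952, keeping 201.0048.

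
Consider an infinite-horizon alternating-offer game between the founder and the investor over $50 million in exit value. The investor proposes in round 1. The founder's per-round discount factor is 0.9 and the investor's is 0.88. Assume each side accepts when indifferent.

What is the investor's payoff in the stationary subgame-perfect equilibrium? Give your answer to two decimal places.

In a stationary SPE each proposer offers the other exactly their discounted continuation value.
If the investor keeps x when proposing and the founder keeps y when proposing, then x = 50 − 0.9y and y = 50 − 0.88x.
Solving: x = 50(1 − 0.9) / (1 − 0.88·0.9) = 5 / 0.208 ≈ 24.0385.
The founder gets 50 − 24.0385 ≈ 25.9615.

24.04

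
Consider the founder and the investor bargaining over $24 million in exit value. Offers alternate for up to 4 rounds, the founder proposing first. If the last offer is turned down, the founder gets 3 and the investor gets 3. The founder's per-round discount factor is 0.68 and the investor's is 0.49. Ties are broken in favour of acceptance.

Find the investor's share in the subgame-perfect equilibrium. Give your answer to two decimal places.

Round 4 (the investor proposes): the founder gets 3 if talks fail, so the investor offers 3 and keeps 21.
Round 3 (the founder proposes): the investor can get 21 next round, worth 0.49 × 21 = 10.29 now, so the founder offers 10.29, keeping 13.71.
Round 2 (the investor proposes): the founder can get 13.71 next round, worth 0.68 × 13.71 = 9.3228 now. The investor offers 9.3228 and keeps 24 − 9.3228 = 14.6772.
Round 1 (the founder proposes): the investor can get 14.6772 next round, worth 0.49 × 14.6772 = 7.191828 now, so the founder offers 7.191828, keeping 16.808172.

7.19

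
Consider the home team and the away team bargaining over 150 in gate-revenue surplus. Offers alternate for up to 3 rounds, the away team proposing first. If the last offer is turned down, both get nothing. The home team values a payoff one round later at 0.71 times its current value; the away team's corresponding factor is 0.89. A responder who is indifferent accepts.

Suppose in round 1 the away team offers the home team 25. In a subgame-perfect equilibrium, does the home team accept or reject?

Accept

Round 3 (the away team proposes): rejection yields 0 for the home team; the away team offers 0 and keeps 150.
Round 2 (the home team proposes): the away team can get 150 next round, worth 0.89 × 150 = 133.5 now, so the home team offers 133.5, keeping 16.5.
So by rejecting in round 1, the home team gets 16.5 next round, worth 0.71 × 16.5 = 11.715 now.
Offer 25 ≥ 11.715, so the home team accepts.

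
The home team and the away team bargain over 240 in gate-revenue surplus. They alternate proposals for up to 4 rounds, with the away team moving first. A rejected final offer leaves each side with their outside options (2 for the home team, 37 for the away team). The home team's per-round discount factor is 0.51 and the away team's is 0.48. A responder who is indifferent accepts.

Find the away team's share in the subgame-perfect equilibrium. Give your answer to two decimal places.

Round 4 (the home team proposes): the away team gets 37 if talks fail, so the home team offers 37 and keeps 203.
Round 3 (the away team proposes): the home team can get 203 next round, worth 0.51 × 203 = 103.53 now; the away team offers that and keeps 136.47.
Round 2 (the home team proposes): the away team can get 136.47 next round, worth 0.48 × 136.47 = 65.5056 now; the home team offers that and keeps 174.4944.
Round 1 (the away team proposes): the home team can get 174.4944 next round, worth 0.51 × 174.4944 = 88.992144 now; the away team offers that and keeps 151.007856.

151.01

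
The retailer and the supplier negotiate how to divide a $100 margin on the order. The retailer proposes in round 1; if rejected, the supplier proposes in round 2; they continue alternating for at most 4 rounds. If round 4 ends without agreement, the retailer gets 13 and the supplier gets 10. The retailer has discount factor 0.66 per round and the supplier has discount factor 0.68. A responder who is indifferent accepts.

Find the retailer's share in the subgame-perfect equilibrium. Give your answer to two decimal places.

Round 4 (the supplier proposes): the retailer gets 13 if talks fail, so the supplier offers 13 and keeps 87.
Round 3 (the retailer proposes): the supplier can get 87 next round, worth 0.68 × 87 = 59.16 now; the retailer offers that and keeps 40.84.
Round 2 (the supplier proposes): the retailer can get 40.84 next round, worth 0.66 × 40.84 = 26.9544 now, so the supplier offers 26.9544, keeping 73.0456.
Round 1 (the retailer proposes): the supplier can get 73.0456 next round, worth 0.68 × 73.0456 = 49.671008 now. The retailer offers 49.671008 and keeps 100 − 49.671008 = 50.328992.

50.33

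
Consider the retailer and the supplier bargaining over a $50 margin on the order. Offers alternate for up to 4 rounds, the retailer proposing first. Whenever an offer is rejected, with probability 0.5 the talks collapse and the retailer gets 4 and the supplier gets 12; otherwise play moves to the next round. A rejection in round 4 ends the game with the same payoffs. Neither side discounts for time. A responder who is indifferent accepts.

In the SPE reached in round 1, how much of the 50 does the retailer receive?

25.25

Round 4 (the supplier proposes): the retailer gets 4 if talks fail, so the supplier offers 4 and keeps 46.
Round 3 (the retailer proposes): rejecting gives the supplier an expected 0.5 × 46 + 0.5 × 12 = 29, so the retailer offers 29, keeping 21.
Round 2 (the supplier proposes): rejecting gives the retailer an expected 0.5 × 21 + 0.5 × 4 = 12.5; the supplier offers that and keeps 37.5.
Round 1 (the retailer proposes): rejecting gives the supplier an expected 0.5 × 37.5 + 0.5 × 12 = 24.75, so the retailer offers 24.75, keeping 25.25.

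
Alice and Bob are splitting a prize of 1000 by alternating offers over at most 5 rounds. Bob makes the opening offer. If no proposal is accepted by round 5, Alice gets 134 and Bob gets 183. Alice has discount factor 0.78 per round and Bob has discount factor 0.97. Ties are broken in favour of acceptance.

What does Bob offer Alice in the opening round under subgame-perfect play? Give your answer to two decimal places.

117.81

Round 5 (Bob proposes): Alice gets 134 if talks fail, so Bob offers 134 and keeps 866.
Round 4 (Alice proposes): Bob can get 866 next round, worth 0.97 × 866 = 840.02 now; Alice offers that and keeps 159.98.
Round 3 (Bob proposes): Alice can get 159.98 next round, worth 0.78 × 159.98 = 124.7844 now, so Bob offers 124.7844, keeping 875.2156.
Round 2 (Alice proposes): Bob can get 875.2156 next round, worth 0.97 × 875.2156 = 848.959132 now; Alice offers that and keeps 151.040868.
Round 1 (Bob proposes): Alice can get 151.040868 next round, worth 0.78 × 151.040868 = 117.81187704 now; Bob offers that and keeps 882.18812296.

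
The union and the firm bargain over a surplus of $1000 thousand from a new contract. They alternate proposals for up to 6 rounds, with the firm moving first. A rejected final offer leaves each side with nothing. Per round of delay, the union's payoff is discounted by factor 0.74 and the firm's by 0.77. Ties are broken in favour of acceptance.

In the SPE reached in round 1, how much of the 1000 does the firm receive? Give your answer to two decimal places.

Round 6 (the union proposes): rejection yields 0 for the firm; the union offers 0 and keeps 1000.
Round 5 (the firm proposes): the union can get 1000 next round, worth 0.74 × 1000 = 740 now; the firm offers that and keeps 260.
Round 4 (the union proposes): the firm can get 260 next round, worth 0.77 × 260 = 200.2 now; the union offers that and keeps 799.8.
Round 3 (the firm proposes): the union can get 799.8 next round, worth 0.74 × 799.8 = 591.852 now; the firm offers that and keeps 408.148.
Round 2 (the union proposes): the firm can get 408.148 next round, worth 0.77 × 408.148 = 314.27396 now, so the union offers 314.27396, keeping 685.72604.
Round 1 (the firm proposes): the union can get 685.72604 next round, worth 0.74 × 685.72604 = 507.4372696 now; the firm offers that and keeps 492.5627304.

492.56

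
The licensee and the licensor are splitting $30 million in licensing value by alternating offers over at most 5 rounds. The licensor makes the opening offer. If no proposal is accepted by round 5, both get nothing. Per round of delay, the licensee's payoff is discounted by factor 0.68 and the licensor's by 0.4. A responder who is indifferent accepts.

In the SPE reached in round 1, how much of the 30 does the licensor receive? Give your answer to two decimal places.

14.43

Round 5 (the licensor proposes): rejection yields 0 for the licensee; the licensor offers 0 and keeps 30.
Round 4 (the licensee proposes): the licensor can get 30 next round, worth 0.4 × 30 = 12 now; the licensee offers that and keeps 18.
Round 3 (the licensor proposes): the licensee can get 18 next round, worth 0.68 × 18 = 12.24 now. The licensor offers 12.24 and keeps 30 − 12.24 = 17.76.
Round 2 (the licensee proposes): the licensor can get 17.76 next round, worth 0.4 × 17.76 = 7.104 now; the licensee offers that and keeps 22.896.
Round 1 (the licensor proposes): the licensee can get 22.896 next round, worth 0.68 × 22.896 = 15.56928 now, so the licensor offers 15.56928, keeping 14.43072.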